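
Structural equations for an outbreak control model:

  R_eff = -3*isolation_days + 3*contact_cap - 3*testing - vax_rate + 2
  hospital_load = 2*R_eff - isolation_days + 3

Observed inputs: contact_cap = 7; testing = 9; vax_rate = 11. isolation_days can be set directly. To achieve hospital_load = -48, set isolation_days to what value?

isolation_days = 3

Substituting into the R_eff equation gives R_eff = -3*isolation_days - 15.
Substituting into the hospital_load equation gives hospital_load = -7*isolation_days - 27.
Solve -7*isolation_days - 27 = -48: isolation_days = (-48 + 27) / -7 = 3.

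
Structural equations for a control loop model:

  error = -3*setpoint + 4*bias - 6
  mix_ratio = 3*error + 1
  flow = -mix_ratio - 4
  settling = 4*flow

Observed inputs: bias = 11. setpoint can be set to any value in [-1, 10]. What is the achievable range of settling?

-512 to -116

Substituting into the error equation gives error = -3*setpoint + 38.
This gives mix_ratio = -9*setpoint + 115.
So flow = 9*setpoint - 119.
This gives settling = 36*setpoint - 476.
Linear in setpoint, so extremes are at the endpoints: setpoint = -1 gives settling = -512; setpoint = 10 gives settling = -116.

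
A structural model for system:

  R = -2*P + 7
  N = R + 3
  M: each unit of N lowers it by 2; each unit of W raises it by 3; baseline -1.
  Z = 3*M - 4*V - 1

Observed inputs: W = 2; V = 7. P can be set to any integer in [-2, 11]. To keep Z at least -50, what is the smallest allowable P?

Substituting into the N equation gives N = -2*P + 10.
Substituting into the M equation gives M = 4*P - 15.
So Z = 12*P - 74.
Require 12*P - 74 ≥ -50, so P ≥ 2.
The smallest integer in [-2, 11] satisfying this is 2.

P = 2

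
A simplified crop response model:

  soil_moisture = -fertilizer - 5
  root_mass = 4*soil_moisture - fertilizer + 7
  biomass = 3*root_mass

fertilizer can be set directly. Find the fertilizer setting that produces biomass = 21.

Substituting into the root_mass equation gives root_mass = -5*fertilizer - 13.
Substituting into the biomass equation gives biomass = -15*fertilizer - 39.
Solve -15*fertilizer - 39 = 21: fertilizer = (21 + 39) / -15 = -4.

fertilizer = -4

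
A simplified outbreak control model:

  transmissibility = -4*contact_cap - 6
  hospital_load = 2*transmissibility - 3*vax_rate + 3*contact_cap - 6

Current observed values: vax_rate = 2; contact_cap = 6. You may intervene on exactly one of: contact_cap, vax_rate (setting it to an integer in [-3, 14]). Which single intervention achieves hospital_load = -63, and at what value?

set vax_rate = 5

Intervening on contact_cap: hospital_load = -5*contact_cap - 24. Reaching -63 requires contact_cap = 39/5, not an integer.
Intervening on vax_rate: with other inputs at their observed values, hospital_load = -3*vax_rate - 48. Solving for -63 gives vax_rate = 5, within [-3, 14].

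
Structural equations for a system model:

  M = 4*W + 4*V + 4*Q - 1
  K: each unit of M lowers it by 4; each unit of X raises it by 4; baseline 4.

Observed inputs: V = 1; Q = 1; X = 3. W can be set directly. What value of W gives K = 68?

Substituting into the M equation gives M = 4*W + 7.
K becomes -16*W - 12.
Solve -16*W - 12 = 68: W = (68 + 12) / -16 = -5.

W = -5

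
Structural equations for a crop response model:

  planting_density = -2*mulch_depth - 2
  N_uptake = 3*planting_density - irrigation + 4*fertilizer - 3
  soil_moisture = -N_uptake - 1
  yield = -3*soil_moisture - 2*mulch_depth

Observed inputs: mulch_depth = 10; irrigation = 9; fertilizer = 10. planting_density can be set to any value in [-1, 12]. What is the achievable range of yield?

58 to 175

Intervening on planting_density fixes its value directly, overriding its dependence on mulch_depth.
Substituting into the N_uptake equation gives N_uptake = 3*planting_density + 28.
Substituting into the soil_moisture equation gives soil_moisture = -3*planting_density - 29.
Substituting into the yield equation gives yield = 9*planting_density + 67.
Linear in planting_density, so extremes are at the endpoints: planting_density = -1 gives yield = 58; planting_density = 12 gives yield = 175.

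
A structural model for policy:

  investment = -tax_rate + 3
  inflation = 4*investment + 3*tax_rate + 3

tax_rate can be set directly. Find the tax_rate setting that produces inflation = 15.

Substituting into the inflation equation gives inflation = -tax_rate + 15.
Solve -tax_rate + 15 = 15: tax_rate = (15 - 15) / -1 = 0.

tax_rate = 0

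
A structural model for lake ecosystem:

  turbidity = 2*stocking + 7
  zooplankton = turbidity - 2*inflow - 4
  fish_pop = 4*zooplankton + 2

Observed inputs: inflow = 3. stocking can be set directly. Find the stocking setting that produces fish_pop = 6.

Substituting into the zooplankton equation gives zooplankton = 2*stocking - 3.
Substituting into the fish_pop equation gives fish_pop = 8*stocking - 10.
Solve 8*stocking - 10 = 6: stocking = (6 + 10) / 8 = 2.

stocking = 2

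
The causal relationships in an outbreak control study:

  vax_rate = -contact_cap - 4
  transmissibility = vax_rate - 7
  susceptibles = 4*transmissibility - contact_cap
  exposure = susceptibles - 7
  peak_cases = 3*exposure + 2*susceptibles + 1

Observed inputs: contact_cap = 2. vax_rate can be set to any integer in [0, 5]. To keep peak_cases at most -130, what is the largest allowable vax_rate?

Intervening on vax_rate fixes its value directly, overriding its dependence on contact_cap.
Substituting into the susceptibles equation gives susceptibles = 4*vax_rate - 30.
This gives exposure = 4*vax_rate - 37.
Substituting into the peak_cases equation gives peak_cases = 20*vax_rate - 170.
Require 20*vax_rate - 170 ≤ -130, so vax_rate ≤ 2.
The largest integer in [0, 5] satisfying this is 2.

vax_rate = 2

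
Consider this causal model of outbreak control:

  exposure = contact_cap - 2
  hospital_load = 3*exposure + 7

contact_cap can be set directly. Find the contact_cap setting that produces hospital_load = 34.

contact_cap = 11

Substituting into the hospital_load equation gives hospital_load = 3*contact_cap + 1.
Solve 3*contact_cap + 1 = 34: contact_cap = (34 - 1) / 3 = 11.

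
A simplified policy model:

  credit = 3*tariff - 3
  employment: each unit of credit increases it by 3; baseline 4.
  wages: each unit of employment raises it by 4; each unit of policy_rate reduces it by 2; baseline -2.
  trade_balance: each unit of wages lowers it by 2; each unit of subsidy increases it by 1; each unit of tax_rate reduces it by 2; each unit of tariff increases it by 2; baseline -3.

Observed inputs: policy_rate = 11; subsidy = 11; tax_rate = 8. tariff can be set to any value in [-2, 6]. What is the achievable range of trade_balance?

Substituting into the employment equation gives employment = 9*tariff - 5.
Substituting into the wages equation gives wages = 36*tariff - 44.
trade_balance becomes -70*tariff + 80.
Linear in tariff, so extremes are at the endpoints: tariff = -2 gives trade_balance = 220; tariff = 6 gives trade_balance = -340.

-340 to 220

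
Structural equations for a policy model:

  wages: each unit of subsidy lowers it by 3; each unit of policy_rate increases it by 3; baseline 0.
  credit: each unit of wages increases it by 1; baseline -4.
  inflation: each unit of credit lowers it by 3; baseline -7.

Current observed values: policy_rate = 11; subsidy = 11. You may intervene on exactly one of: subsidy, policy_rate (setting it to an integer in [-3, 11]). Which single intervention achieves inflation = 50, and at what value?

Intervening on subsidy: inflation = 9*subsidy - 94. Reaching 50 requires subsidy = 16, outside [-3, 11].
Intervening on policy_rate: with other inputs at their observed values, inflation = -9*policy_rate + 104. Solving for 50 gives policy_rate = 6, within [-3, 11].

set policy_rate = 6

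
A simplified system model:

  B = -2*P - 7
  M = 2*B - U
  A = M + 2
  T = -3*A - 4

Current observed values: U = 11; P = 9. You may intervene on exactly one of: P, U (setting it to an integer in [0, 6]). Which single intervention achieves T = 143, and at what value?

set U = 1

Intervening on P: T = 12*P + 65. Reaching 143 requires P = 13/2, not an integer.
Intervening on U: with other inputs at their observed values, T = 3*U + 140. Solving for 143 gives U = 1, within [0, 6].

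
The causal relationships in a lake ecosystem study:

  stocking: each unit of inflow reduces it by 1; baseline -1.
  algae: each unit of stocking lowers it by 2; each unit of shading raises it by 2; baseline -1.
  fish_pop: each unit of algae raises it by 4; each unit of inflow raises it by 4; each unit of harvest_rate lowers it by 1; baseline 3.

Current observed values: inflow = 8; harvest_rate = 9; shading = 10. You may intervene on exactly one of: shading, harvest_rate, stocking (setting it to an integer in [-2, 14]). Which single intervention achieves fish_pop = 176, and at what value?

set harvest_rate = 7

Intervening on shading: fish_pop = 8*shading + 94. Reaching 176 requires shading = 41/4, not an integer.
Intervening on harvest_rate: with other inputs at their observed values, fish_pop = -harvest_rate + 183. Solving for 176 gives harvest_rate = 7, within [-2, 14].
Intervening on stocking: fish_pop = -8*stocking + 102. Reaching 176 requires stocking = -37/4, not an integer.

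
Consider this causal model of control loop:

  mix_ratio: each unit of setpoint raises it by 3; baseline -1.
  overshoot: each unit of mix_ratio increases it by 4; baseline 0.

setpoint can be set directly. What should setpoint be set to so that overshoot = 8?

Substituting into the overshoot equation gives overshoot = 12*setpoint - 4.
Solve 12*setpoint - 4 = 8: setpoint = (8 + 4) / 12 = 1.

setpoint = 1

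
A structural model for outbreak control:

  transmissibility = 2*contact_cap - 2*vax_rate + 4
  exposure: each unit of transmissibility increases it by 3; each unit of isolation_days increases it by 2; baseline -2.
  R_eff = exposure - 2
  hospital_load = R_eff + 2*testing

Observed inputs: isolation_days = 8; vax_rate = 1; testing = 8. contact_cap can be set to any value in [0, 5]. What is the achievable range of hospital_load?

Substituting into the transmissibility equation gives transmissibility = 2*contact_cap + 2.
Substituting into the exposure equation gives exposure = 6*contact_cap + 20.
Substituting into the R_eff equation gives R_eff = 6*contact_cap + 18.
Substituting into the hospital_load equation gives hospital_load = 6*contact_cap + 34.
Linear in contact_cap, so extremes are at the endpoints: contact_cap = 0 gives hospital_load = 34; contact_cap = 5 gives hospital_load = 64.

34 to 64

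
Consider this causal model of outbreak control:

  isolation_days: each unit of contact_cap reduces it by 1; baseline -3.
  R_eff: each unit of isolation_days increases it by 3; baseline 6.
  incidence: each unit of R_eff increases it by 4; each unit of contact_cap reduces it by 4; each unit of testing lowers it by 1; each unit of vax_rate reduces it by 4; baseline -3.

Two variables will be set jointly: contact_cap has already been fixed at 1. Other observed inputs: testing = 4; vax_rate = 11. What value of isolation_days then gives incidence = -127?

isolation_days = -8

With contact_cap held at 1:
Intervening on isolation_days fixes its value directly, overriding its dependence on contact_cap.
Substituting into the incidence equation gives incidence = 12*isolation_days - 31.
Solve 12*isolation_days - 31 = -127: isolation_days = (-127 + 31) / 12 = -8.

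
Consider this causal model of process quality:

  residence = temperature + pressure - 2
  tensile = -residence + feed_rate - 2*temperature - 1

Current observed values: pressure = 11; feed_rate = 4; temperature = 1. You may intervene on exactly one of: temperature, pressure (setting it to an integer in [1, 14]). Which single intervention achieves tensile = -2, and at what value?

set pressure = 4

Intervening on temperature: tensile = -3*temperature - 6. Reaching -2 requires temperature = -4/3, not an integer.
Intervening on pressure: with other inputs at their observed values, tensile = -pressure + 2. Solving for -2 gives pressure = 4, within [1, 14].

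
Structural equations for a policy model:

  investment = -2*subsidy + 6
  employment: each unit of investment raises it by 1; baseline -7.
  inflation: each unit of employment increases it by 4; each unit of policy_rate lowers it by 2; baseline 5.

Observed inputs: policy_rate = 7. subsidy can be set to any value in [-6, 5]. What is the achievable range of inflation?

Substituting into the employment equation gives employment = -2*subsidy - 1.
inflation becomes -8*subsidy - 13.
Linear in subsidy, so extremes are at the endpoints: subsidy = -6 gives inflation = 35; subsidy = 5 gives inflation = -53.

-53 to 35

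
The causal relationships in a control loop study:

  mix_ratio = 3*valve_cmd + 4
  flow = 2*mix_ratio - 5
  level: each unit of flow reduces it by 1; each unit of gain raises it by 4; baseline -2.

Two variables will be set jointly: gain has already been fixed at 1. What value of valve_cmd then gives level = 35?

valve_cmd = -6

With gain held at 1:
Substituting into the flow equation gives flow = 6*valve_cmd + 3.
This gives level = -6*valve_cmd - 1.
Solve -6*valve_cmd - 1 = 35: valve_cmd = (35 + 1) / -6 = -6.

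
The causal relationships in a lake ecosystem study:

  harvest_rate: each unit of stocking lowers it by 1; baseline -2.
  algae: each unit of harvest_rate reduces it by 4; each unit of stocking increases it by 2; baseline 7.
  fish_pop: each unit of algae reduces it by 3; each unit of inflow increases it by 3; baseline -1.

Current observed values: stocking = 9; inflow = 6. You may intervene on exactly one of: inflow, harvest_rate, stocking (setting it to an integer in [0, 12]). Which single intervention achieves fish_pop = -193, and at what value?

set inflow = 5

Intervening on inflow: with other inputs at their observed values, fish_pop = 3*inflow - 208. Solving for -193 gives inflow = 5, within [0, 12].
Intervening on harvest_rate: fish_pop = 12*harvest_rate - 58. Reaching -193 requires harvest_rate = -45/4, not an integer.
Intervening on stocking: fish_pop = -18*stocking - 28. Reaching -193 requires stocking = 55/6, not an integer.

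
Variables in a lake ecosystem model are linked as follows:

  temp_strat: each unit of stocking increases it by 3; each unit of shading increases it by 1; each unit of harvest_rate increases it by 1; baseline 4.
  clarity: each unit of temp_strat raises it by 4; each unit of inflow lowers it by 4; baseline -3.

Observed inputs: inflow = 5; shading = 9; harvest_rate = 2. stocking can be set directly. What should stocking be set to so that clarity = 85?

stocking = 4

Substituting into the temp_strat equation gives temp_strat = 3*stocking + 15.
This gives clarity = 12*stocking + 37.
Solve 12*stocking + 37 = 85: stocking = (85 - 37) / 12 = 4.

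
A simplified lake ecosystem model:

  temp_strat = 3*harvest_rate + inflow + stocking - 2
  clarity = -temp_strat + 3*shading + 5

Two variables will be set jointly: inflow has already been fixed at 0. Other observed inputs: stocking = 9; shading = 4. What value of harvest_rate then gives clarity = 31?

With inflow held at 0:
Substituting into the temp_strat equation gives temp_strat = 3*harvest_rate + 7.
clarity becomes -3*harvest_rate + 10.
Solve -3*harvest_rate + 10 = 31: harvest_rate = (31 - 10) / -3 = -7.

harvest_rate = -7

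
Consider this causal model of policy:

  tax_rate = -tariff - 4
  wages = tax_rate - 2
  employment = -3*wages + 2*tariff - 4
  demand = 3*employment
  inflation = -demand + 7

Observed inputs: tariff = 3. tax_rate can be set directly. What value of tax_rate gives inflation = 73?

Intervening on tax_rate fixes its value directly, overriding its dependence on tariff.
Substituting into the employment equation gives employment = -3*tax_rate + 8.
Substituting into the demand equation gives demand = -9*tax_rate + 24.
Substituting into the inflation equation gives inflation = 9*tax_rate - 17.
Solve 9*tax_rate - 17 = 73: tax_rate = (73 + 17) / 9 = 10.

tax_rate = 10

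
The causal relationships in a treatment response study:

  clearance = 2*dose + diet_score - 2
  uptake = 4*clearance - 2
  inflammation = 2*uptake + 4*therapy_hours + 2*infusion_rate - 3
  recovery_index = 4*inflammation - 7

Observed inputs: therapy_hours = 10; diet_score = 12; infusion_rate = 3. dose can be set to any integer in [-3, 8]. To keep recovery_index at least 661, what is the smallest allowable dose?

dose = 3

Substituting into the clearance equation gives clearance = 2*dose + 10.
Substituting into the uptake equation gives uptake = 8*dose + 38.
Substituting into the inflammation equation gives inflammation = 16*dose + 119.
So recovery_index = 64*dose + 469.
Require 64*dose + 469 ≥ 661, so dose ≥ 3.
The smallest integer in [-3, 8] satisfying this is 3.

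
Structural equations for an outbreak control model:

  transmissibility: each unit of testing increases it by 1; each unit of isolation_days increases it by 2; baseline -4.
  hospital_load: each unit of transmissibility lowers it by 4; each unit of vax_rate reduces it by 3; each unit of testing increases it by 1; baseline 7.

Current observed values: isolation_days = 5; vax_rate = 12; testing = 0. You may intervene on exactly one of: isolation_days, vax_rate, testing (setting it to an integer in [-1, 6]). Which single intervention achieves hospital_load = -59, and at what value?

set testing = 2

Intervening on isolation_days: hospital_load = -8*isolation_days - 13. Reaching -59 requires isolation_days = 23/4, not an integer.
Intervening on vax_rate: hospital_load = -3*vax_rate - 17. Reaching -59 requires vax_rate = 14, outside [-1, 6].
Intervening on testing: with other inputs at their observed values, hospital_load = -3*testing - 53. Solving for -59 gives testing = 2, within [-1, 6].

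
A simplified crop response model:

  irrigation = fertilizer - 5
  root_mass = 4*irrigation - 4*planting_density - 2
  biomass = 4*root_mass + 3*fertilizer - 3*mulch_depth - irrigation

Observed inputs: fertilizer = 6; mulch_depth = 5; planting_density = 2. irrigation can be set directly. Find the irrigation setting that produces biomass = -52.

irrigation = -1

Intervening on irrigation fixes its value directly, overriding its dependence on fertilizer.
Substituting into the root_mass equation gives root_mass = 4*irrigation - 10.
Substituting into the biomass equation gives biomass = 15*irrigation - 37.
Solve 15*irrigation - 37 = -52: irrigation = (-52 + 37) / 15 = -1.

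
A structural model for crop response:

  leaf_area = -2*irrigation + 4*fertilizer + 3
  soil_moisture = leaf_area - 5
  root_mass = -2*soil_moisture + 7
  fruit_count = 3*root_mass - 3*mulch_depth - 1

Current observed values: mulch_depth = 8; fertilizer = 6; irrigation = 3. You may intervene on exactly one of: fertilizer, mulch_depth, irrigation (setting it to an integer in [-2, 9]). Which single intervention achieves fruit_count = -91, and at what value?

set mulch_depth = 5

Intervening on fertilizer: fruit_count = -24*fertilizer + 44. Reaching -91 requires fertilizer = 45/8, not an integer.
Intervening on mulch_depth: with other inputs at their observed values, fruit_count = -3*mulch_depth - 76. Solving for -91 gives mulch_depth = 5, within [-2, 9].
Intervening on irrigation: fruit_count = 12*irrigation - 136. Reaching -91 requires irrigation = 15/4, not an integer.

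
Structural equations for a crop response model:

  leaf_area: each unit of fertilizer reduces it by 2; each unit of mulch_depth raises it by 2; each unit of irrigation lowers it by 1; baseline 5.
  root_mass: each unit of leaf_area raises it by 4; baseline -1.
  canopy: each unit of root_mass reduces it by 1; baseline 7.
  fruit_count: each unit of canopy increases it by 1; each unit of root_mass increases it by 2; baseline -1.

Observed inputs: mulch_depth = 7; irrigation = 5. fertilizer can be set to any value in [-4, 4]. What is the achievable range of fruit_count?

29 to 93

Substituting into the leaf_area equation gives leaf_area = -2*fertilizer + 14.
root_mass becomes -8*fertilizer + 55.
So canopy = 8*fertilizer - 48.
This gives fruit_count = -8*fertilizer + 61.
Linear in fertilizer, so extremes are at the endpoints: fertilizer = -4 gives fruit_count = 93; fertilizer = 4 gives fruit_count = 29.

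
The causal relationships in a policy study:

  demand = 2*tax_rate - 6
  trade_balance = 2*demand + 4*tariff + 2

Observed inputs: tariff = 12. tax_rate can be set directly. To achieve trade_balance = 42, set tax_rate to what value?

Substituting into the trade_balance equation gives trade_balance = 4*tax_rate + 38.
Solve 4*tax_rate + 38 = 42: tax_rate = (42 - 38) / 4 = 1.

tax_rate = 1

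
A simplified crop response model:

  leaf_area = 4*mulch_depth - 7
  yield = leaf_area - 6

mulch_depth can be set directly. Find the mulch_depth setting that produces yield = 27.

mulch_depth = 10

Substituting into the yield equation gives yield = 4*mulch_depth - 13.
Solve 4*mulch_depth - 13 = 27: mulch_depth = (27 + 13) / 4 = 10.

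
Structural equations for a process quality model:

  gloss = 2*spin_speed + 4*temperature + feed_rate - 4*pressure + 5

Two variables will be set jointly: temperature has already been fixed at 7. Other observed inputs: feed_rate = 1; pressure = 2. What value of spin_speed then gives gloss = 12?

With temperature held at 7:
Substituting into the gloss equation gives gloss = 2*spin_speed + 26.
Solve 2*spin_speed + 26 = 12: spin_speed = (12 - 26) / 2 = -7.

spin_speed = -7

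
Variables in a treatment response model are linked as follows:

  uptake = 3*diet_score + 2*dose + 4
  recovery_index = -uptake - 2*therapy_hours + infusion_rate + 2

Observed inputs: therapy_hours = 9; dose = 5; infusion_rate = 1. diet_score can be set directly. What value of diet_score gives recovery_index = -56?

diet_score = 9

Substituting into the uptake equation gives uptake = 3*diet_score + 14.
Substituting into the recovery_index equation gives recovery_index = -3*diet_score - 29.
Solve -3*diet_score - 29 = -56: diet_score = (-56 + 29) / -3 = 9.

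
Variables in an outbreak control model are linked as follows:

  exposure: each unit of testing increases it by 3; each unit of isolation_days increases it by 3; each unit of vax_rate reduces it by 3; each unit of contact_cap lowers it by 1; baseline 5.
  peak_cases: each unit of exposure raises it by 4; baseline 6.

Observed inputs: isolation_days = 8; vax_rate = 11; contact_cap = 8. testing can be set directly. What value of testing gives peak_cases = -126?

testing = -7

Substituting into the exposure equation gives exposure = 3*testing - 12.
This gives peak_cases = 12*testing - 42.
Solve 12*testing - 42 = -126: testing = (-126 + 42) / 12 = -7.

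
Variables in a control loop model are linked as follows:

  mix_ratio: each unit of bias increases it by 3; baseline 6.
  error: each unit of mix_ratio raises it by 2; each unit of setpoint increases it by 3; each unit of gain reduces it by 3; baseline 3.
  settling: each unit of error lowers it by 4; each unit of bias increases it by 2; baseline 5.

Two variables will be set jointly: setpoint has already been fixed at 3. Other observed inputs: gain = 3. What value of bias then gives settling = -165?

bias = 5

With setpoint held at 3:
Substituting into the error equation gives error = 6*bias + 15.
Substituting into the settling equation gives settling = -22*bias - 55.
Solve -22*bias - 55 = -165: bias = (-165 + 55) / -22 = 5.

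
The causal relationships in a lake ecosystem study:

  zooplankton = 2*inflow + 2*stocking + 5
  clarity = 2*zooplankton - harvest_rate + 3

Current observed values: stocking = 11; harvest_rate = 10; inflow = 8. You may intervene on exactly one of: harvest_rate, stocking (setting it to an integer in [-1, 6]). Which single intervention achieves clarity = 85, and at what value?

set harvest_rate = 4

Intervening on harvest_rate: with other inputs at their observed values, clarity = -harvest_rate + 89. Solving for 85 gives harvest_rate = 4, within [-1, 6].
Intervening on stocking: clarity = 4*stocking + 35. Reaching 85 requires stocking = 25/2, not an integer.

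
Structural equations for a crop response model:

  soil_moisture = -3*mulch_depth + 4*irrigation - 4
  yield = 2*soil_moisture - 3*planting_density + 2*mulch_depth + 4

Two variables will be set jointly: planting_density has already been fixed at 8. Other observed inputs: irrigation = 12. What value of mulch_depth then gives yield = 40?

With planting_density held at 8:
Substituting into the soil_moisture equation gives soil_moisture = -3*mulch_depth + 44.
Substituting into the yield equation gives yield = -4*mulch_depth + 68.
Solve -4*mulch_depth + 68 = 40: mulch_depth = (40 - 68) / -4 = 7.

mulch_depth = 7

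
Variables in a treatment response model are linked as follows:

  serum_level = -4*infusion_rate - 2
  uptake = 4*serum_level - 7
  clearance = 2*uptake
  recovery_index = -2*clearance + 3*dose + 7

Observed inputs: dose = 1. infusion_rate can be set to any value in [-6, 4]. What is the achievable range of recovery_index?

Substituting into the uptake equation gives uptake = -16*infusion_rate - 15.
Substituting into the clearance equation gives clearance = -32*infusion_rate - 30.
This gives recovery_index = 64*infusion_rate + 70.
Linear in infusion_rate, so extremes are at the endpoints: infusion_rate = -6 gives recovery_index = -314; infusion_rate = 4 gives recovery_index = 326.

-314 to 326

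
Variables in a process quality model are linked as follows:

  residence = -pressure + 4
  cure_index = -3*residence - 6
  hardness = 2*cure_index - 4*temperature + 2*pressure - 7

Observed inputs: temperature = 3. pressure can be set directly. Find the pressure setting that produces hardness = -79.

Substituting into the cure_index equation gives cure_index = 3*pressure - 18.
hardness becomes 8*pressure - 55.
Solve 8*pressure - 55 = -79: pressure = (-79 + 55) / 8 = -3.

pressure = -3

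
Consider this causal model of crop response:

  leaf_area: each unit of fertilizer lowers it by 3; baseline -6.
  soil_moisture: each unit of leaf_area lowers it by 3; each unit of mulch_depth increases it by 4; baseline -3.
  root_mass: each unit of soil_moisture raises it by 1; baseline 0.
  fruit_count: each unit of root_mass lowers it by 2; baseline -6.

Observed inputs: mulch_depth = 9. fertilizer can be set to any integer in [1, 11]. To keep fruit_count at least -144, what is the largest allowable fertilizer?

fertilizer = 2

Substituting into the soil_moisture equation gives soil_moisture = 9*fertilizer + 51.
Substituting into the root_mass equation gives root_mass = 9*fertilizer + 51.
fruit_count becomes -18*fertilizer - 108.
Require -18*fertilizer - 108 ≥ -144, so fertilizer ≤ 2.
The largest integer in [1, 11] satisfying this is 2.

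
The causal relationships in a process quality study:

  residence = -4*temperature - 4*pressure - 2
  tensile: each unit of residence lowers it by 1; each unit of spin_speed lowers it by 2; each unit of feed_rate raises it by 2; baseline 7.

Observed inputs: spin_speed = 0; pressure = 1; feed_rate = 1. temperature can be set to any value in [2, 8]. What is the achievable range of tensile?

Substituting into the residence equation gives residence = -4*temperature - 6.
So tensile = 4*temperature + 15.
Linear in temperature, so extremes are at the endpoints: temperature = 2 gives tensile = 23; temperature = 8 gives tensile = 47.

23 to 47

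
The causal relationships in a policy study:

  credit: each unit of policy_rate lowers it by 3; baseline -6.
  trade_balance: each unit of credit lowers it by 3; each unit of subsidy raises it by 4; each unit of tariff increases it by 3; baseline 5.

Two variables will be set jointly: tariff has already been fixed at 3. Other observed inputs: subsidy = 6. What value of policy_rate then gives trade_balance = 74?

With tariff held at 3:
Substituting into the trade_balance equation gives trade_balance = 9*policy_rate + 56.
Solve 9*policy_rate + 56 = 74: policy_rate = (74 - 56) / 9 = 2.

policy_rate = 2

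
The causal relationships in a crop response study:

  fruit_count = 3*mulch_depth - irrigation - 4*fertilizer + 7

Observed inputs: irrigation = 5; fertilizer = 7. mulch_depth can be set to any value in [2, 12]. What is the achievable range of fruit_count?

-20 to 10

Substituting into the fruit_count equation gives fruit_count = 3*mulch_depth - 26.
Linear in mulch_depth, so extremes are at the endpoints: mulch_depth = 2 gives fruit_count = -20; mulch_depth = 12 gives fruit_count = 10.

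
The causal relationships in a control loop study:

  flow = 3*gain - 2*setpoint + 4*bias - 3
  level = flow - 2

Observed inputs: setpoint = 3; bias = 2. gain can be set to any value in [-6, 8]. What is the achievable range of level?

-21 to 21

Substituting into the flow equation gives flow = 3*gain - 1.
This gives level = 3*gain - 3.
Linear in gain, so extremes are at the endpoints: gain = -6 gives level = -21; gain = 8 gives level = 21.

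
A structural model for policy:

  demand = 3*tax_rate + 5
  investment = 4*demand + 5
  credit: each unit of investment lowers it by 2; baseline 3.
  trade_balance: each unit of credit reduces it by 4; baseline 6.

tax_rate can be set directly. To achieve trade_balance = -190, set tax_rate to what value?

tax_rate = -4

Substituting into the investment equation gives investment = 12*tax_rate + 25.
Substituting into the credit equation gives credit = -24*tax_rate - 47.
trade_balance becomes 96*tax_rate + 194.
Solve 96*tax_rate + 194 = -190: tax_rate = (-190 - 194) / 96 = -4.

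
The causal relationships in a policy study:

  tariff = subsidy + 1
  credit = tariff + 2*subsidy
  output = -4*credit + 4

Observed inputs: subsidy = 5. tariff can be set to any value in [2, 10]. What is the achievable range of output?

Intervening on tariff fixes its value directly, overriding its dependence on subsidy.
Substituting into the credit equation gives credit = tariff + 10.
Substituting into the output equation gives output = -4*tariff - 36.
Linear in tariff, so extremes are at the endpoints: tariff = 2 gives output = -44; tariff = 10 gives output = -76.

-76 to -44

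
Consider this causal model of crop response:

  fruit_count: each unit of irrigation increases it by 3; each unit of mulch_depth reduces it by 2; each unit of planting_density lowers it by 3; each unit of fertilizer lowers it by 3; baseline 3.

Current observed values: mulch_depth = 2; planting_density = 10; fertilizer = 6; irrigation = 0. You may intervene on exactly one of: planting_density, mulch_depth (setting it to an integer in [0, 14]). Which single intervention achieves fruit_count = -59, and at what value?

Intervening on planting_density: fruit_count = -3*planting_density - 19. Reaching -59 requires planting_density = 40/3, not an integer.
Intervening on mulch_depth: with other inputs at their observed values, fruit_count = -2*mulch_depth - 45. Solving for -59 gives mulch_depth = 7, within [0, 14].

set mulch_depth = 7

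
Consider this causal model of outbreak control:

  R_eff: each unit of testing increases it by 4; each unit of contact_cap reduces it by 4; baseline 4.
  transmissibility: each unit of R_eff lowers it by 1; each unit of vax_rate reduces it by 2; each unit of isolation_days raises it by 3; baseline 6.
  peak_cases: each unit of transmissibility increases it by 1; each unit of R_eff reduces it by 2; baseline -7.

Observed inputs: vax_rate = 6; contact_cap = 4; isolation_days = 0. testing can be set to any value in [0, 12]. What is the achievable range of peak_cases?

-121 to 23

Substituting into the R_eff equation gives R_eff = 4*testing - 12.
Substituting into the transmissibility equation gives transmissibility = -4*testing + 6.
Substituting into the peak_cases equation gives peak_cases = -12*testing + 23.
Linear in testing, so extremes are at the endpoints: testing = 0 gives peak_cases = 23; testing = 12 gives peak_cases = -121.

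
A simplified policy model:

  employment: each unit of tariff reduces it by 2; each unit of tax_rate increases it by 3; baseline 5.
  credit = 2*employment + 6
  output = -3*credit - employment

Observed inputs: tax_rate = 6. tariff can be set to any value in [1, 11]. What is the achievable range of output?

Substituting into the employment equation gives employment = -2*tariff + 23.
credit becomes -4*tariff + 52.
So output = 14*tariff - 179.
Linear in tariff, so extremes are at the endpoints: tariff = 1 gives output = -165; tariff = 11 gives output = -25.

-165 to -25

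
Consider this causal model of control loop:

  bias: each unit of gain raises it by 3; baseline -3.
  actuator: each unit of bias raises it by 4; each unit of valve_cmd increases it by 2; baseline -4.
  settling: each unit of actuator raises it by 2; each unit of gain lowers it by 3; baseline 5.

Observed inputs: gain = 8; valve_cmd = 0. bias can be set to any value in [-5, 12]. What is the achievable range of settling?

-67 to 69

Intervening on bias fixes its value directly, overriding its dependence on gain.
Substituting into the actuator equation gives actuator = 4*bias - 4.
So settling = 8*bias - 27.
Linear in bias, so extremes are at the endpoints: bias = -5 gives settling = -67; bias = 12 gives settling = 69.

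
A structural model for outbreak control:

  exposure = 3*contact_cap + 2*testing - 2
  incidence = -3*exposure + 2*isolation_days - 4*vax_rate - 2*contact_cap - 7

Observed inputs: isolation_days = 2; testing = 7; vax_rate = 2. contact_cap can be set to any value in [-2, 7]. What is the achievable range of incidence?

Substituting into the exposure equation gives exposure = 3*contact_cap + 12.
This gives incidence = -11*contact_cap - 47.
Linear in contact_cap, so extremes are at the endpoints: contact_cap = -2 gives incidence = -25; contact_cap = 7 gives incidence = -124.

-124 to -25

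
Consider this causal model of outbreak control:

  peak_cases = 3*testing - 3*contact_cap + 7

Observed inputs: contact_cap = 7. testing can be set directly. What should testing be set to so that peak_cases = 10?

Substituting into the peak_cases equation gives peak_cases = 3*testing - 14.
Solve 3*testing - 14 = 10: testing = (10 + 14) / 3 = 8.

testing = 8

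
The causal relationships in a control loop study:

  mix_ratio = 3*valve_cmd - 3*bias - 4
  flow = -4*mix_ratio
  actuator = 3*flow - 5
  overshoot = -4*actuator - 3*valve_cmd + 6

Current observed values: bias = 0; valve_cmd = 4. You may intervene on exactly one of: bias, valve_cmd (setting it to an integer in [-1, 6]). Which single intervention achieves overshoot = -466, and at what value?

set bias = 6

Intervening on bias: with other inputs at their observed values, overshoot = -144*bias + 398. Solving for -466 gives bias = 6, within [-1, 6].
Intervening on valve_cmd: overshoot = 141*valve_cmd - 166. Reaching -466 requires valve_cmd = -100/47, not an integer.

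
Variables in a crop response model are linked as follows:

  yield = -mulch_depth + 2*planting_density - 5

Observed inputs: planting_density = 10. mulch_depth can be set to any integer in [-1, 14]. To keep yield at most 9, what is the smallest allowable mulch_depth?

Substituting into the yield equation gives yield = -mulch_depth + 15.
Require -mulch_depth + 15 ≤ 9, so mulch_depth ≥ 6.
The smallest integer in [-1, 14] satisfying this is 6.

mulch_depth = 6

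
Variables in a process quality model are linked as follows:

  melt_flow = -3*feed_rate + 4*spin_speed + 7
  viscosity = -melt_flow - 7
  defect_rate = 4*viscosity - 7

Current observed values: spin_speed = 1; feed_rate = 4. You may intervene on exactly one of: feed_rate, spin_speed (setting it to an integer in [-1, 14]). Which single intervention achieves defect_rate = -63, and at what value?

Intervening on feed_rate: defect_rate = 12*feed_rate - 79. Reaching -63 requires feed_rate = 4/3, not an integer.
Intervening on spin_speed: with other inputs at their observed values, defect_rate = -16*spin_speed - 15. Solving for -63 gives spin_speed = 3, within [-1, 14].

set spin_speed = 3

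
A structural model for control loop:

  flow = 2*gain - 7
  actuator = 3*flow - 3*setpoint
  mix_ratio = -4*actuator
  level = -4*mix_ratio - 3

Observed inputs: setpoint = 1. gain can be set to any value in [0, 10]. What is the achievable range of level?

-387 to 573

Substituting into the actuator equation gives actuator = 6*gain - 24.
mix_ratio becomes -24*gain + 96.
So level = 96*gain - 387.
Linear in gain, so extremes are at the endpoints: gain = 0 gives level = -387; gain = 10 gives level = 573.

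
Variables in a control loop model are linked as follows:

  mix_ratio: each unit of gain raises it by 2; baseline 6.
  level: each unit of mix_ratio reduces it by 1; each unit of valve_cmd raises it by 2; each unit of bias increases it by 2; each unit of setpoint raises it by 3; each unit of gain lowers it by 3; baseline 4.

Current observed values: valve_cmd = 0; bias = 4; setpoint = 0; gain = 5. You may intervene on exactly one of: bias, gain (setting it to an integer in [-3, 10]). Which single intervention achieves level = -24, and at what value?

set gain = 6

Intervening on bias: level = 2*bias - 27. Reaching -24 requires bias = 3/2, not an integer.
Intervening on gain: with other inputs at their observed values, level = -5*gain + 6. Solving for -24 gives gain = 6, within [-3, 10].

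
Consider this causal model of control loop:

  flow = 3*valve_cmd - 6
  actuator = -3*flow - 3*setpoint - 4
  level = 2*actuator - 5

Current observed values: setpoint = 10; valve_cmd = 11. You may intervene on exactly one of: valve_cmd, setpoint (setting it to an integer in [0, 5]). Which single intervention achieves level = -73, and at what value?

set valve_cmd = 2

Intervening on valve_cmd: with other inputs at their observed values, level = -18*valve_cmd - 37. Solving for -73 gives valve_cmd = 2, within [0, 5].
Intervening on setpoint: level = -6*setpoint - 175. Reaching -73 requires setpoint = -17, outside [0, 5].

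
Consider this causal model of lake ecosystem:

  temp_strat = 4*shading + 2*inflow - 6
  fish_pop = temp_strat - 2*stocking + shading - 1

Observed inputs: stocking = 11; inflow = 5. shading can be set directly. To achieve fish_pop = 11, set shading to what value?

shading = 6

Substituting into the temp_strat equation gives temp_strat = 4*shading + 4.
This gives fish_pop = 5*shading - 19.
Solve 5*shading - 19 = 11: shading = (11 + 19) / 5 = 6.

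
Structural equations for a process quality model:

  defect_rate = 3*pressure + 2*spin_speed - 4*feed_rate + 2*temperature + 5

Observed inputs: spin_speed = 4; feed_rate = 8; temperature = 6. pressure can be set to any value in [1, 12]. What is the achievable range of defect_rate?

-4 to 29

Substituting into the defect_rate equation gives defect_rate = 3*pressure - 7.
Linear in pressure, so extremes are at the endpoints: pressure = 1 gives defect_rate = -4; pressure = 12 gives defect_rate = 29.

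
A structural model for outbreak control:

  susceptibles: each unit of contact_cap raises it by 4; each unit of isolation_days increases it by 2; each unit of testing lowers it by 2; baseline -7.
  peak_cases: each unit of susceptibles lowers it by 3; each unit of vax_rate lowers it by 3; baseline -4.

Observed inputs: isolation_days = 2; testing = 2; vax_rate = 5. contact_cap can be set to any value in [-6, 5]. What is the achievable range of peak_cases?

-58 to 74

Substituting into the susceptibles equation gives susceptibles = 4*contact_cap - 7.
This gives peak_cases = -12*contact_cap + 2.
Linear in contact_cap, so extremes are at the endpoints: contact_cap = -6 gives peak_cases = 74; contact_cap = 5 gives peak_cases = -58.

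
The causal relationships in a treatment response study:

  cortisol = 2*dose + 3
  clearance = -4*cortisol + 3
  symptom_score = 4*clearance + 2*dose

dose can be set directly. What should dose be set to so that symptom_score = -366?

dose = 11

Substituting into the clearance equation gives clearance = -8*dose - 9.
symptom_score becomes -30*dose - 36.
Solve -30*dose - 36 = -366: dose = (-366 + 36) / -30 = 11.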